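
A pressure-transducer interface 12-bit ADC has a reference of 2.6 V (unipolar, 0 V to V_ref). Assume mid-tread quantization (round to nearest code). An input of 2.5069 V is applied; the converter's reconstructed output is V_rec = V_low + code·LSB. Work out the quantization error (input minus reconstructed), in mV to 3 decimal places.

0.211 mV

One LSB is 2.6 V / 4096 = 0.635 mV.
(V_in − V_low)/LSB = (2.5069 − 0)/0.000634766 = 3949.3317 → code 3949 (round).
Code 3949 maps back to 0 + 3949×0.000634766 V = 2.5066895 V.
Difference: 0.000210547 V → 0.211 mV.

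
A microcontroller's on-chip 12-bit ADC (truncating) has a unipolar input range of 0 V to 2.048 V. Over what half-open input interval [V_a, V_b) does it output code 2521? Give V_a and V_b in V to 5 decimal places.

LSB = 2.048/2^12 = 0.500 mV.
V_a = V_low + 2521·LSB = 1.2605 V; V_b = V_low + 2522·LSB = 1.261 V.

[1.26050 V, 1.26100 V)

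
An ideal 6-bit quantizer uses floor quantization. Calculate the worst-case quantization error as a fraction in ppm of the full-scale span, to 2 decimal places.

15625.00 ppm

Truncating → worst-case error = 1 LSB = V_FS/2^6, so 1e+06/64 = 15625 ppm of full scale.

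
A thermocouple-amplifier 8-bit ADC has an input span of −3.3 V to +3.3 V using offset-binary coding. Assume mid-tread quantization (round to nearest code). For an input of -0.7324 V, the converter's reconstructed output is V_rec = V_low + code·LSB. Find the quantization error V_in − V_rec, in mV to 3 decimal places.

-10.525 mV

One LSB is 6.6 V / 256 = 25.781 mV.
Scaled input = 99.5918 LSBs, so code = 100.
V_rec = (−3.3) + 100·0.0257812 = -0.721875 V.
V_in − V_rec = -0.010525 V = -10.525 mV.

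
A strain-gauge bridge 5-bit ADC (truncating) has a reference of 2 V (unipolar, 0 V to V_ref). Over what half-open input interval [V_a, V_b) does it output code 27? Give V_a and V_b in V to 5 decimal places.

[1.68750 V, 1.75000 V)

LSB = 2/2^5 = 62.500 mV.
V_a = V_low + 27·LSB = 1.6875 V; V_b = V_low + 28·LSB = 1.75 V.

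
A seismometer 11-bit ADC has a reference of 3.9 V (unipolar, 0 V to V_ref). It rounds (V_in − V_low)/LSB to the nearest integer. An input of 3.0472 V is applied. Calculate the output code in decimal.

code 1600

Full-scale span = 3.9 V; LSB = 3.9/2^11 = 1.904 mV.
(3.0472 − 0) / 0.0019043 = 1600.171 LSBs.
So the output code is 1600.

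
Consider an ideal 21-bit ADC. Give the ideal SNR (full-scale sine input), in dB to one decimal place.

SNR ≈ 6.02·N + 1.76 dB = 6.02·21 + 1.76 = 128.18 dB.

128.2 dB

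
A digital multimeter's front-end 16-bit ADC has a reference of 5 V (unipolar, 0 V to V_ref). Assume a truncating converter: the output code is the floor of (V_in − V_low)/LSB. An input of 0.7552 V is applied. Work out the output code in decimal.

With 65536 levels over 5 V, one step is 76.29 µV.
(V_in − V_low)/LSB = (0.7552 − 0) / 7.62939e-05 = 9898.557.
Floor → code 9898.

code 9898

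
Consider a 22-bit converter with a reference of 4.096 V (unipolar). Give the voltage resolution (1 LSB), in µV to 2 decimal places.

Full-scale span = 4.096 V.
LSB = 4.096 / 2^22 = 4.096 / 4194304 = 9.76563e-07 V = 0.98 µV.

0.98 µV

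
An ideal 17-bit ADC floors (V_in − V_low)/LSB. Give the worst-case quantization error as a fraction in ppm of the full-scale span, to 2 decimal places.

7.63 ppm

Truncating → worst-case error = 1 LSB = V_FS/2^17, so 1e+06/131072 = 7.62939 ppm of full scale.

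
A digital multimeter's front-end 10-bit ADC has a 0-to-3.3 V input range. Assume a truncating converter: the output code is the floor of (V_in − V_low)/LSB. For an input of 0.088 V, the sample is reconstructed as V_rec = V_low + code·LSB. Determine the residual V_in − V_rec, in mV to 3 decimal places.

0.988 mV

Step size: 3.3 V ÷ 2^10 = 3.223 mV.
(V_in − V_low)/LSB = (0.088 − 0)/0.00322266 = 27.3067 → code 27 (floor).
Code 27 maps back to 0 + 27×0.00322266 V = 0.087011719 V.
Difference: 0.000988281 V → 0.988 mV.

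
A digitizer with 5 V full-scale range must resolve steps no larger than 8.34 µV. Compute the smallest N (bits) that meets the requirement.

20 bits

Number of steps required ≥ 5 V / 8.34 µV = 599520.38.
Need 2^N ≥ 599520.38; 2^19 = 524288, 2^20 = 1048576.
Minimum N = 20.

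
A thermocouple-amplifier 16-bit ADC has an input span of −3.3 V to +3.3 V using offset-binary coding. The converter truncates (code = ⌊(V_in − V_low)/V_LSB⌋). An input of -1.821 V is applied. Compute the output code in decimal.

Full-scale span = 6.6 V; LSB = 6.6/2^16 = 100.71 µV.
Input sits at 14686.022 steps above V_low.
⌊·⌋(14686.022) = 14686.

code 14686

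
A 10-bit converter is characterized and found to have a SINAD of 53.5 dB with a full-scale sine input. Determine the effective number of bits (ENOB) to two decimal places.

ENOB = (SINAD − 1.76) / 6.02 = (53.5 − 1.76)/6.02 = 8.595.

8.59 bits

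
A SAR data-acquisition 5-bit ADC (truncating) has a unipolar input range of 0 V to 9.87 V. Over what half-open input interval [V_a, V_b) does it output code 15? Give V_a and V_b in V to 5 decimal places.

LSB = 9.87/2^5 = 308.438 mV.
V_a = V_low + 15·LSB = 4.62656 V; V_b = V_low + 16·LSB = 4.935 V.

[4.62656 V, 4.93500 V)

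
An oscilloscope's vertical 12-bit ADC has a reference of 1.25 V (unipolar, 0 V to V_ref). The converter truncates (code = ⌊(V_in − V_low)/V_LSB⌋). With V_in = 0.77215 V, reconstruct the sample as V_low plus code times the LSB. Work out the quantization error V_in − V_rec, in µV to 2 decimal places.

55.27 µV

Step size: 1.25 V ÷ 2^12 = 305.18 µV.
Scaled input = 2530.1811 LSBs, so code = 2530.
Reconstructed: 0.77209473 V.
Difference: 5.52734e-05 V → 55.27 µV.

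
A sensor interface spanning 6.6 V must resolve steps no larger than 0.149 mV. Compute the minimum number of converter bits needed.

16 bits

Number of steps required ≥ 6.6 V / 0.149 mV = 44295.30.
Need 2^N ≥ 44295.30; 2^15 = 32768, 2^16 = 65536.
Minimum N = 16.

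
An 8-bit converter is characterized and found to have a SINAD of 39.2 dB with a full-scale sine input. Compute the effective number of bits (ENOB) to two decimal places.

ENOB = (SINAD − 1.76) / 6.02 = (39.2 − 1.76)/6.02 = 6.219.

6.22 bits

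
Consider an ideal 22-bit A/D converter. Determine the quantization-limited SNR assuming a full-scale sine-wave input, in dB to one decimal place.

SNR ≈ 6.02·N + 1.76 dB = 6.02·22 + 1.76 = 134.20 dB.

134.2 dB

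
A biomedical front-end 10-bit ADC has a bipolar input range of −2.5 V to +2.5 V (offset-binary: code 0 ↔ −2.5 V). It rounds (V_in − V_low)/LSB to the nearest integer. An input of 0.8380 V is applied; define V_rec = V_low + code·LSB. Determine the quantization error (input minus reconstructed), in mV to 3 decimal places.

-1.844 mV

One LSB is 5 V / 1024 = 4.883 mV.
Scaled input = 683.6224 LSBs, so code = 684.
Reconstructed: 0.83984375 V.
Error = 0.8380 − 0.83984375 = -0.00184375 V = -1.844 mV.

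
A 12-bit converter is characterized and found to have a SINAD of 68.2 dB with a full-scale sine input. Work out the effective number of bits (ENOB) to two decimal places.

11.04 bits

ENOB = (SINAD − 1.76) / 6.02 = (68.2 − 1.76)/6.02 = 11.037.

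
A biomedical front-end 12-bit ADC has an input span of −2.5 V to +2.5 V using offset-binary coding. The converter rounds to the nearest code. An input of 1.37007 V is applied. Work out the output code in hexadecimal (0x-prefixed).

LSB = 5 V / 4096 = 1.221 mV.
Input sits at 3170.361 steps above V_low.
Round → code 3170.
In hexadecimal (0x-prefixed): 0xC62.

code 0xC62 (decimal 3170)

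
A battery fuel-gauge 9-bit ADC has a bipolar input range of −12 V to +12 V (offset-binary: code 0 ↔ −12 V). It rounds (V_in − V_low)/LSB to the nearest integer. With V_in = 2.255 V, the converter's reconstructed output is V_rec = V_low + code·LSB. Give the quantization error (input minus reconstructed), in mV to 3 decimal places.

Step size: 24 V ÷ 2^9 = 46.875 mV.
(V_in − V_low)/LSB = (2.255 − (−12))/0.046875 = 304.1067 → code 304 (round).
Code 304 maps back to (−12) + 304×0.046875 V = 2.25 V.
Error = 2.255 − 2.25 = 0.005 V = 5.000 mV.

5.000 mV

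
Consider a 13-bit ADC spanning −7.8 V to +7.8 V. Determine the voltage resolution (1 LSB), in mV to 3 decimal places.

1.904 mV

Full-scale span = 15.6 V.
LSB = 15.6 / 2^13 = 15.6 / 8192 = 0.0019043 V = 1.904 mV.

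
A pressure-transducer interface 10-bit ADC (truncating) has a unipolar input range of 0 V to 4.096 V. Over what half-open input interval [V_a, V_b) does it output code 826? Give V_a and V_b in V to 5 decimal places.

[3.30400 V, 3.30800 V)

LSB = 4.096/2^10 = 4.000 mV.
V_a = V_low + 826·LSB = 3.304 V; V_b = V_low + 827·LSB = 3.308 V.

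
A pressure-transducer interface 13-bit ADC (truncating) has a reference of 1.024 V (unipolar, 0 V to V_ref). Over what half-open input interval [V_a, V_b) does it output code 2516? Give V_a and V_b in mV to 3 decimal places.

[314.500 mV, 314.625 mV)

LSB = 1.024/2^13 = 125.00 µV.
V_a = V_low + 2516·LSB = 0.3145 V; V_b = V_low + 2517·LSB = 0.314625 V.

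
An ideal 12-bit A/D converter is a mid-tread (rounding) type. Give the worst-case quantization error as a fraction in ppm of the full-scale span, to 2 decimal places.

122.07 ppm

Rounding → worst-case error = ½ LSB = V_FS/2^13, so 1e+06/8192 = 122.07 ppm of full scale.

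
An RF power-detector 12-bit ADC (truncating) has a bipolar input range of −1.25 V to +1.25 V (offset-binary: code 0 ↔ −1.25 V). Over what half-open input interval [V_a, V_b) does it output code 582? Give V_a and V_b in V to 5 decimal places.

[-0.89478 V, -0.89417 V)

LSB = 2.5/2^12 = 0.610 mV.
V_a = V_low + 582·LSB = -0.894775 V; V_b = V_low + 583·LSB = -0.894165 V.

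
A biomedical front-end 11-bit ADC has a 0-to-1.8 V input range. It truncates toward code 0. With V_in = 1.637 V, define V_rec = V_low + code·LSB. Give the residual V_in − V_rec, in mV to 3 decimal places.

0.477 mV

Step size: 1.8 V ÷ 2^11 = 0.879 mV.
(V_in − V_low)/LSB = (1.637 − 0)/0.000878906 = 1862.5422 → code 1862 (floor).
Reconstructed: 1.6365234 V.
Difference: 0.000476562 V → 0.477 mV.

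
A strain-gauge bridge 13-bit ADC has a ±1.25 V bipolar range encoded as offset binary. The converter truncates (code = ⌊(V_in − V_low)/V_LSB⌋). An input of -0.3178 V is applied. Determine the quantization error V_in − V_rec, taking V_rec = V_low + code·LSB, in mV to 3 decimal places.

One LSB is 2.5 V / 8192 = 305.18 µV.
(V_in − V_low)/LSB = (-0.3178 − (−1.25))/0.000305176 = 3054.6330 → code 3054 (floor).
V_rec = (−1.25) + 3054·0.000305176 = -0.31799316 V.
Error = -0.3178 − (−0.31799316) = 0.000193164 V = 0.193 mV.

0.193 mV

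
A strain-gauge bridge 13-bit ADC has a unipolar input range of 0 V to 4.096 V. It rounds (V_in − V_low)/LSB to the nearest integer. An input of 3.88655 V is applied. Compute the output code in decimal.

Full-scale span = 4.096 V; LSB = 4.096/2^13 = 0.500 mV.
(V_in − V_low)/LSB = (3.88655 − 0) / 0.0005 = 7773.100.
round(7773.100) = 7773.

code 7773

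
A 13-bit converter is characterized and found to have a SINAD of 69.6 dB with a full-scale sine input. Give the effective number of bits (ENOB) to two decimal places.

11.27 bits

ENOB = (SINAD − 1.76) / 6.02 = (69.6 − 1.76)/6.02 = 11.269.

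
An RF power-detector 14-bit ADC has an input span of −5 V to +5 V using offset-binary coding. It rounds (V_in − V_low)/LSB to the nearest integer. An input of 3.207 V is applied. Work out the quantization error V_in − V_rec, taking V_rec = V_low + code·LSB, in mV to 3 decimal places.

One LSB is 10 V / 16384 = 0.610 mV.
(V_in − V_low)/LSB = (3.207 − (−5))/0.000610352 = 13446.3488 → code 13446 (round).
Reconstructed: 3.2067871 V.
Difference: 0.000212891 V → 0.213 mV.

0.213 mV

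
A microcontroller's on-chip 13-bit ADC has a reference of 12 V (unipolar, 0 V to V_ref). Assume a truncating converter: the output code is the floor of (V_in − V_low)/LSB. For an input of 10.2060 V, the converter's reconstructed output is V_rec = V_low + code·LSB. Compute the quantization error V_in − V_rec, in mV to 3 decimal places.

LSB = 12/2^13 = 1.465 mV.
Scaled input = 6967.2960 LSBs, so code = 6967.
Reconstructed: 10.205566 V.
Difference: 0.000433594 V → 0.434 mV.

0.434 mV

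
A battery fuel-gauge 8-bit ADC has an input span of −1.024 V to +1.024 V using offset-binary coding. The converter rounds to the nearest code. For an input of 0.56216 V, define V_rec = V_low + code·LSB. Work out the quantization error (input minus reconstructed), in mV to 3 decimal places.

LSB = 2.048/2^8 = 8.000 mV.
(V_in − V_low)/LSB = (0.56216 − (−1.024))/0.008 = 198.2700 → code 198 (round).
Code 198 maps back to (−1.024) + 198×0.008 V = 0.56 V.
Difference: 0.00216 V → 2.160 mV.

2.160 mV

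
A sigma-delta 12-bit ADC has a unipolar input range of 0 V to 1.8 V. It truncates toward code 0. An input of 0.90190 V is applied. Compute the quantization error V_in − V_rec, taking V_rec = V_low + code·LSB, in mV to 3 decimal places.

Step size: 1.8 V ÷ 2^12 = 439.45 µV.
Scaled input = 2052.3236 LSBs, so code = 2052.
Reconstructed: 0.90175781 V.
Difference: 0.000142188 V → 0.142 mV.

0.142 mV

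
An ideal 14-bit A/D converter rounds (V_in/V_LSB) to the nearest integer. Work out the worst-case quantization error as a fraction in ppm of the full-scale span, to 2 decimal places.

30.52 ppm

Rounding → worst-case error = ½ LSB = V_FS/2^15, so 1e+06/32768 = 30.5176 ppm of full scale.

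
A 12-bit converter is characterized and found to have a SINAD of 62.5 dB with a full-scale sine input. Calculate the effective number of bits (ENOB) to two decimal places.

ENOB = (SINAD − 1.76) / 6.02 = (62.5 − 1.76)/6.02 = 10.090.

10.09 bits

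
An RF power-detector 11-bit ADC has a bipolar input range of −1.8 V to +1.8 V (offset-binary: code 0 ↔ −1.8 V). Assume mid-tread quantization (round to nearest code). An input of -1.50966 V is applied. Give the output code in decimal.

Full-scale span = 3.6 V; LSB = 3.6/2^11 = 1.758 mV.
Input sits at 165.171 steps above V_low.
round(165.171) = 165.

code 165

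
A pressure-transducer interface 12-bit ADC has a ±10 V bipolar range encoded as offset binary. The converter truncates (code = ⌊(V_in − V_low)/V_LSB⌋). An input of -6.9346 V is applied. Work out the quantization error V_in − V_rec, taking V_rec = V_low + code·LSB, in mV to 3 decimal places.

3.877 mV

One LSB is 20 V / 4096 = 4.883 mV.
(-6.9346 − (−10))/0.00488281 = 627.7939; ⌊·⌋ gives code 627.
V_rec = (−10) + 627·0.00488281 = -6.9384766 V.
Error = -6.9346 − (−6.9384766) = 0.00387656 V = 3.877 mV.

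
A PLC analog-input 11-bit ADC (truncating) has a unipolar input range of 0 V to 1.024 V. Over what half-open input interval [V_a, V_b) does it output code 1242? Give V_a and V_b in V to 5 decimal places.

[0.62100 V, 0.62150 V)

LSB = 1.024/2^11 = 0.500 mV.
V_a = V_low + 1242·LSB = 0.621 V; V_b = V_low + 1243·LSB = 0.6215 V.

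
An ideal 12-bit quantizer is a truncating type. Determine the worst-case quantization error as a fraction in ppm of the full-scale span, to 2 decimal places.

244.14 ppm

Truncating → worst-case error = 1 LSB = V_FS/2^12, so 1e+06/4096 = 244.141 ppm of full scale.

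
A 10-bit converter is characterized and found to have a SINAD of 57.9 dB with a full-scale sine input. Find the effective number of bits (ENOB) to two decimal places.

9.33 bits

ENOB = (SINAD − 1.76) / 6.02 = (57.9 − 1.76)/6.02 = 9.326.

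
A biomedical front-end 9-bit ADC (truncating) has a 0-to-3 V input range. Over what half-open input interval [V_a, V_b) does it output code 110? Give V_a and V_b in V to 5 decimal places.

LSB = 3/2^9 = 5.859 mV.
V_a = V_low + 110·LSB = 0.644531 V; V_b = V_low + 111·LSB = 0.650391 V.

[0.64453 V, 0.65039 V)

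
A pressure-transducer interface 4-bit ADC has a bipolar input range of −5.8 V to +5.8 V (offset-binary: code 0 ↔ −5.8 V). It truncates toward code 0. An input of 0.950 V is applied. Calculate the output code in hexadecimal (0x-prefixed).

LSB = 11.6 V / 16 = 0.7250 V.
(0.950 − (−5.8)) / 0.725 = 9.310 LSBs.
So the output code is 9.
In hexadecimal (0x-prefixed): 0x9.

code 0x9 (decimal 9)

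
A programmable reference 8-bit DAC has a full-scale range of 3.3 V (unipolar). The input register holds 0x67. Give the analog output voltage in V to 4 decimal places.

LSB = 3.3 V / 2^8 = 12.891 mV.
Code 0x67 = 103 decimal.
V_out = 0 + 103 × 0.0128906 V = 1.32773 V.

1.3277 V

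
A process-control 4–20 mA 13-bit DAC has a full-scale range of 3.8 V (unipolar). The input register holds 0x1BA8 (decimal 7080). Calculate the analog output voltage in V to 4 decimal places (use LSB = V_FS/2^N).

3.2842 V

LSB = 3.8 V / 2^13 = 463.87 µV.
Code 0x1BA8 = 7080 decimal.
V_out = 0 + 7080 × 0.000463867 V = 3.28418 V.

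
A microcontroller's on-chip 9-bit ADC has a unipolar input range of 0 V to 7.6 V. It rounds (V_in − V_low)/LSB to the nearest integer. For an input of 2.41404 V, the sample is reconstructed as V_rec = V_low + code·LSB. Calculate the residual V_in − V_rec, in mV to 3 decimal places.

LSB = 7.6/2^9 = 14.844 mV.
(V_in − V_low)/LSB = (2.41404 − 0)/0.0148437 = 162.6301 → code 163 (round).
Reconstructed: 2.4195312 V.
Error = 2.41404 − 2.4195312 = -0.00549125 V = -5.491 mV.

-5.491 mV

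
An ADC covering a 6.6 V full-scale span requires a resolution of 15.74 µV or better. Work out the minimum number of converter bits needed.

Number of steps required ≥ 6.6 V / 15.74 µV = 419313.85.
Need 2^N ≥ 419313.85; 2^18 = 262144, 2^19 = 524288.
Minimum N = 19.

19 bits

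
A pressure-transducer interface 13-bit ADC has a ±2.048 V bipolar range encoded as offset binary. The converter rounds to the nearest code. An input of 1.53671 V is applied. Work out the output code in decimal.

Full-scale span = 4.096 V; LSB = 4.096/2^13 = 0.500 mV.
(V_in − V_low)/LSB = (1.53671 − (−2.048)) / 0.0005 = 7169.420.
So the output code is 7169.

code 7169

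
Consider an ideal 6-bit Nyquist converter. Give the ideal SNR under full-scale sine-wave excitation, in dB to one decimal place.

37.9 dB

SNR ≈ 6.02·N + 1.76 dB = 6.02·6 + 1.76 = 37.88 dB.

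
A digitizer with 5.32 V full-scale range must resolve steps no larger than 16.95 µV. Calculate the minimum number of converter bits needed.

Number of steps required ≥ 5.32 V / 16.95 µV = 313864.31.
Need 2^N ≥ 313864.31; 2^18 = 262144, 2^19 = 524288.
Minimum N = 19.

19 bits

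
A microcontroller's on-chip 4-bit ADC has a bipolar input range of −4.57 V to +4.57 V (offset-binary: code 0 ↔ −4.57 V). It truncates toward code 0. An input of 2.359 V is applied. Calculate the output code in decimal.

code 12

Full-scale span = 9.14 V; LSB = 9.14/2^4 = 0.5713 V.
Input sits at 12.130 steps above V_low.
Floor → code 12.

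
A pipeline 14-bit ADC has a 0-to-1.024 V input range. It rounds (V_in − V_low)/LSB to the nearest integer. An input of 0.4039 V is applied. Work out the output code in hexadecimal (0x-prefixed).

code 0x193E (decimal 6462)

Full-scale span = 1.024 V; LSB = 1.024/2^14 = 62.50 µV.
Input sits at 6462.400 steps above V_low.
Round → code 6462.
In hexadecimal (0x-prefixed): 0x193E.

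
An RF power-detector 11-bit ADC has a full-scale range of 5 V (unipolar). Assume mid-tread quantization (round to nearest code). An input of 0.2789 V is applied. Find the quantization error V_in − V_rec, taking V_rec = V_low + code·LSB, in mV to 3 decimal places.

0.580 mV

One LSB is 5 V / 2048 = 2.441 mV.
(0.2789 − 0)/0.00244141 = 114.2374; round gives code 114.
Reconstructed: 0.27832031 V.
V_in − V_rec = 0.000579688 V = 0.580 mV.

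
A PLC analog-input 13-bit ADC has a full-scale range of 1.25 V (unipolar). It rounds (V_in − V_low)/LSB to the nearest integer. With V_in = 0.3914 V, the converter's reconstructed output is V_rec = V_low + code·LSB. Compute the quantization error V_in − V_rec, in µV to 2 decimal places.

Step size: 1.25 V ÷ 2^13 = 152.59 µV.
(0.3914 − 0)/0.000152588 = 2565.0790; round gives code 2565.
Reconstructed: 0.39138794 V.
V_in − V_rec = 1.20605e-05 V = 12.06 µV.

12.06 µV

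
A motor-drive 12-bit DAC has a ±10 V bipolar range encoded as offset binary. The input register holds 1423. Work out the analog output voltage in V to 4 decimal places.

LSB = 20 V / 2^12 = 4.883 mV.
V_out = (−10) + 1423 × 0.00488281 V = -3.05176 V.

-3.0518 V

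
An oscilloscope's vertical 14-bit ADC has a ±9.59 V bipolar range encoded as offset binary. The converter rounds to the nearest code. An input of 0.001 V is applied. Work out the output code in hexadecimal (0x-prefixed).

code 0x2001 (decimal 8193)

With 16384 levels over 19.18 V, one step is 1.171 mV.
Input sits at 8192.854 steps above V_low.
round(8192.854) = 8193.
In hexadecimal (0x-prefixed): 0x2001.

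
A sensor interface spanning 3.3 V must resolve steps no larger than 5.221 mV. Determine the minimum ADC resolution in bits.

10 bits

Number of steps required ≥ 3.3 V / 5.221 mV = 632.06.
Need 2^N ≥ 632.06; 2^9 = 512, 2^10 = 1024.
Minimum N = 10.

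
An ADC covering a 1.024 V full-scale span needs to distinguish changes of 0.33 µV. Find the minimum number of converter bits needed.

22 bits

Number of steps required ≥ 1.024 V / 0.33 µV = 3103030.30.
Need 2^N ≥ 3103030.30; 2^21 = 2097152, 2^22 = 4194304.
Minimum N = 22.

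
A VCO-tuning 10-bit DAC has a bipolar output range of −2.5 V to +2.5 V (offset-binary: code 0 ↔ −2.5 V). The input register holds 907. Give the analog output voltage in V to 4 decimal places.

1.9287 V

LSB = 5 V / 2^10 = 4.883 mV.
V_out = (−2.5) + 907 × 0.00488281 V = 1.92871 V.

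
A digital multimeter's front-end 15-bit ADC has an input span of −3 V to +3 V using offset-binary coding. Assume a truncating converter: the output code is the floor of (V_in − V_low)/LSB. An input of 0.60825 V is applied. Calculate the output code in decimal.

code 19705

Full-scale span = 6 V; LSB = 6/2^15 = 183.11 µV.
(V_in − V_low)/LSB = (0.60825 − (−3)) / 0.000183105 = 19705.856.
⌊·⌋(19705.856) = 19705.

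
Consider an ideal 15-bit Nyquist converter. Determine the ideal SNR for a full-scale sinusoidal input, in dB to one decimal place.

92.1 dB

SNR ≈ 6.02·N + 1.76 dB = 6.02·15 + 1.76 = 92.06 dB.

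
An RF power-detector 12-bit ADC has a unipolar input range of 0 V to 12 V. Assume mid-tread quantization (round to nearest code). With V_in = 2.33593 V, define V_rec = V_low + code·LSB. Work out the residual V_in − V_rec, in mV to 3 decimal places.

0.969 mV

LSB = 12/2^12 = 2.930 mV.
(2.33593 − 0)/0.00292969 = 797.3308; round gives code 797.
Code 797 maps back to 0 + 797×0.00292969 V = 2.3349609 V.
V_in − V_rec = 0.000969062 V = 0.969 mV.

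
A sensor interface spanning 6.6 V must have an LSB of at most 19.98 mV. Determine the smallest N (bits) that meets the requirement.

9 bits

Number of steps required ≥ 6.6 V / 19.98 mV = 330.33.
Need 2^N ≥ 330.33; 2^8 = 256, 2^9 = 512.
Minimum N = 9.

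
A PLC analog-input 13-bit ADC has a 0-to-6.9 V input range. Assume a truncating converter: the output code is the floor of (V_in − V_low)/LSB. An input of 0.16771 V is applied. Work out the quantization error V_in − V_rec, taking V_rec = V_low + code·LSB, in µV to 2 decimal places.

95.25 µV

LSB = 6.9/2^13 = 0.842 mV.
(V_in − V_low)/LSB = (0.16771 − 0)/0.000842285 = 199.1131 → code 199 (floor).
Reconstructed: 0.16761475 V.
Difference: 9.52539e-05 V → 95.25 µV.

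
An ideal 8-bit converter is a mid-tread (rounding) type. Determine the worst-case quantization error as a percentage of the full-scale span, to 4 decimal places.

Rounding → worst-case error = ½ LSB = V_FS/2^9, so 100/512 = 0.195312 % of full scale.

0.1953 %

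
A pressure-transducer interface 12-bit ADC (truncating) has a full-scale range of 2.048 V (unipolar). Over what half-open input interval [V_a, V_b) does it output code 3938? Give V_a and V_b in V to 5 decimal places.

LSB = 2.048/2^12 = 0.500 mV.
V_a = V_low + 3938·LSB = 1.969 V; V_b = V_low + 3939·LSB = 1.9695 V.

[1.96900 V, 1.96950 V)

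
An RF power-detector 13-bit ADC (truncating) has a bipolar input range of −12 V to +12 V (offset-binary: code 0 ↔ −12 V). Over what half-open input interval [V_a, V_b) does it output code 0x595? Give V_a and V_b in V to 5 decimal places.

LSB = 24/2^13 = 2.930 mV.
Code 0x595 = 1429 decimal.
V_a = V_low + 1429·LSB = -7.81348 V; V_b = V_low + 1430·LSB = -7.81055 V.

[-7.81348 V, -7.81055 V)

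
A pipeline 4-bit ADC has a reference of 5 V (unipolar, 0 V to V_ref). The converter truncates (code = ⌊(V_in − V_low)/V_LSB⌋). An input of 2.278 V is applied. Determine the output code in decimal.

LSB = 5 V / 16 = 312.500 mV.
(2.278 − 0) / 0.3125 = 7.290 LSBs.
So the output code is 7.

code 7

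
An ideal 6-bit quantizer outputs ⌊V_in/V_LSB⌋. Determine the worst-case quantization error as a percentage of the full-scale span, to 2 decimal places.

1.56 %

Truncating → worst-case error = 1 LSB = V_FS/2^6, so 100/64 = 1.5625 % of full scale.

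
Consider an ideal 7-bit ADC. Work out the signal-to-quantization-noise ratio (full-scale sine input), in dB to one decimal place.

43.9 dB

SNR ≈ 6.02·N + 1.76 dB = 6.02·7 + 1.76 = 43.90 dB.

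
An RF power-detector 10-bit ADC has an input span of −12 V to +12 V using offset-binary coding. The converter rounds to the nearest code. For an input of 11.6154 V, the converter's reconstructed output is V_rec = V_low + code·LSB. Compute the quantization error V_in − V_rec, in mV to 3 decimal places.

-9.600 mV

LSB = 24/2^10 = 23.438 mV.
Scaled input = 1007.5904 LSBs, so code = 1008.
Code 1008 maps back to (−12) + 1008×0.0234375 V = 11.625 V.
V_in − V_rec = -0.0096 V = -9.600 mV.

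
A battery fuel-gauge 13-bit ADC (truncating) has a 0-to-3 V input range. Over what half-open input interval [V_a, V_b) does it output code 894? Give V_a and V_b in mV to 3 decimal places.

[327.393 mV, 327.759 mV)

LSB = 3/2^13 = 366.21 µV.
V_a = V_low + 894·LSB = 0.327393 V; V_b = V_low + 895·LSB = 0.327759 V.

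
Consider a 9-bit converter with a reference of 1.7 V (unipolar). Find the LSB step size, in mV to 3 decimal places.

3.320 mV

Full-scale span = 1.7 V.
LSB = 1.7 / 2^9 = 1.7 / 512 = 0.00332031 V = 3.320 mV.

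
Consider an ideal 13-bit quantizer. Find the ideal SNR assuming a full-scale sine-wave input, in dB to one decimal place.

80.0 dB

SNR ≈ 6.02·N + 1.76 dB = 6.02·13 + 1.76 = 80.02 dB.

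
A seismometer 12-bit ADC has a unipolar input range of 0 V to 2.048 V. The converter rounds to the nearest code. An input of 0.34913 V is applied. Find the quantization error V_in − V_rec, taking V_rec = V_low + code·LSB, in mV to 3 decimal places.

LSB = 2.048/2^12 = 0.500 mV.
Scaled input = 698.2600 LSBs, so code = 698.
Reconstructed: 0.349 V.
Difference: 0.00013 V → 0.130 mV.

0.130 mV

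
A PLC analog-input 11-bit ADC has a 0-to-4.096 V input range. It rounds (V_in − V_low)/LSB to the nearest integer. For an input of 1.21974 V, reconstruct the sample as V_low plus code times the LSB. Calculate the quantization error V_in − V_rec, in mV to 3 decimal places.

Step size: 4.096 V ÷ 2^11 = 2.000 mV.
(1.21974 − 0)/0.002 = 609.8700; round gives code 610.
V_rec = 0 + 610·0.002 = 1.22 V.
Difference: -0.00026 V → -0.260 mV.

-0.260 mV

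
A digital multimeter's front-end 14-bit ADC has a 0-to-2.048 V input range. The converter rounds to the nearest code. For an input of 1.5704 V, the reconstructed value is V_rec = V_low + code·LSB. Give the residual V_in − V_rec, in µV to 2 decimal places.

One LSB is 2.048 V / 16384 = 125.00 µV.
Scaled input = 12563.2000 LSBs, so code = 12563.
V_rec = 0 + 12563·0.000125 = 1.570375 V.
V_in − V_rec = 2.5e-05 V = 25.00 µV.

25.00 µV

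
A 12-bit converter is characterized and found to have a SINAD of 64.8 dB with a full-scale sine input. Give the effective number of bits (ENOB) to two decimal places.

ENOB = (SINAD − 1.76) / 6.02 = (64.8 − 1.76)/6.02 = 10.472.

10.47 bits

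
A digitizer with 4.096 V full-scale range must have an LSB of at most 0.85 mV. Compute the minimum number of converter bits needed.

Number of steps required ≥ 4.096 V / 0.85 mV = 4818.82.
Need 2^N ≥ 4818.82; 2^12 = 4096, 2^13 = 8192.
Minimum N = 13.

13 bits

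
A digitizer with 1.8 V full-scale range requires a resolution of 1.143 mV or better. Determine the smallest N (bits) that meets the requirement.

Number of steps required ≥ 1.8 V / 1.143 mV = 1574.80.
Need 2^N ≥ 1574.80; 2^10 = 1024, 2^11 = 2048.
Minimum N = 11.

11 bits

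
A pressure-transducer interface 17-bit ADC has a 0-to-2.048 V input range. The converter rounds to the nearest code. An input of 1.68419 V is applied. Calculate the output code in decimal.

code 107788

LSB = 2.048 V / 131072 = 15.62 µV.
(1.68419 − 0) / 1.5625e-05 = 107788.160 LSBs.
So the output code is 107788.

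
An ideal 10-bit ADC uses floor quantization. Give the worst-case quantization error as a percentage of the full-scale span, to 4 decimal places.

Truncating → worst-case error = 1 LSB = V_FS/2^10, so 100/1024 = 0.0976562 % of full scale.

0.0977 %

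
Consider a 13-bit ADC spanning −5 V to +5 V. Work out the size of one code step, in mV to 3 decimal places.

1.221 mV

Full-scale span = 10 V.
LSB = 10 / 2^13 = 10 / 8192 = 0.0012207 V = 1.221 mV.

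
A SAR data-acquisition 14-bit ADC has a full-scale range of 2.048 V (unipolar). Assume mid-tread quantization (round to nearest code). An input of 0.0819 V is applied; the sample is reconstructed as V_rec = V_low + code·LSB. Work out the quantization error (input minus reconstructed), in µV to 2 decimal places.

LSB = 2.048/2^14 = 125.00 µV.
Scaled input = 655.2000 LSBs, so code = 655.
Reconstructed: 0.081875 V.
Difference: 2.5e-05 V → 25.00 µV.

25.00 µV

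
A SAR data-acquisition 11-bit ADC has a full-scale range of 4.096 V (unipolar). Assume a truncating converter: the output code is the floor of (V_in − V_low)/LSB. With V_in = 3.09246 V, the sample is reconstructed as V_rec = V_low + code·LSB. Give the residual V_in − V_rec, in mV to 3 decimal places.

One LSB is 4.096 V / 2048 = 2.000 mV.
Scaled input = 1546.2300 LSBs, so code = 1546.
Code 1546 maps back to 0 + 1546×0.002 V = 3.092 V.
Difference: 0.00046 V → 0.460 mV.

0.460 mV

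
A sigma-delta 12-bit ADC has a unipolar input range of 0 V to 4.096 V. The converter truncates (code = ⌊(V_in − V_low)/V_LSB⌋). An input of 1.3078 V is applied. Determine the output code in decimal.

LSB = 4.096 V / 4096 = 1.000 mV.
(V_in − V_low)/LSB = (1.3078 − 0) / 0.001 = 1307.800.
Floor → code 1307.

code 1307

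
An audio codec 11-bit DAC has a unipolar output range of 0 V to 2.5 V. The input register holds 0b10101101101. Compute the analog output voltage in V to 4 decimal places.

1.6956 V

LSB = 2.5 V / 2^11 = 1.221 mV.
Code 0b10101101101 = 1389 decimal.
V_out = 0 + 1389 × 0.0012207 V = 1.69556 V.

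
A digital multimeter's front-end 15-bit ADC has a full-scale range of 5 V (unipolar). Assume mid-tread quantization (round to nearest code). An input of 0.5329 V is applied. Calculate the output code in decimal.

With 32768 levels over 5 V, one step is 152.59 µV.
(V_in − V_low)/LSB = (0.5329 − 0) / 0.000152588 = 3492.413.
round(3492.413) = 3492.

code 3492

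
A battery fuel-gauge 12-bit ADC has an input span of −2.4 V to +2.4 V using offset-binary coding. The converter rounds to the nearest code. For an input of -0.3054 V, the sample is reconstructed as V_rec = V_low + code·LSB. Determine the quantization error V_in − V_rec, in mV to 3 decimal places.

Step size: 4.8 V ÷ 2^12 = 1.172 mV.
Scaled input = 1787.3920 LSBs, so code = 1787.
V_rec = (−2.4) + 1787·0.00117187 = -0.30585937 V.
Difference: 0.000459375 V → 0.459 mV.

0.459 mV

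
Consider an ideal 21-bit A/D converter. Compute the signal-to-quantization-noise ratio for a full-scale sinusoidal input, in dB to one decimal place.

SNR ≈ 6.02·N + 1.76 dB = 6.02·21 + 1.76 = 128.18 dB.

128.2 dB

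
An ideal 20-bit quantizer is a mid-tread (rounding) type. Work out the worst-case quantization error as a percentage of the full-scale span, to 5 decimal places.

Rounding → worst-case error = ½ LSB = V_FS/2^21, so 100/2097152 = 4.76837e-05 % of full scale.

0.00005 %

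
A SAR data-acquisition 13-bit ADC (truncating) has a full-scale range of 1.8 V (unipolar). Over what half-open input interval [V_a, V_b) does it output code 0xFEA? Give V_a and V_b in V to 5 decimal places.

[0.89517 V, 0.89539 V)

LSB = 1.8/2^13 = 219.73 µV.
Code 0xFEA = 4074 decimal.
V_a = V_low + 4074·LSB = 0.895166 V; V_b = V_low + 4075·LSB = 0.895386 V.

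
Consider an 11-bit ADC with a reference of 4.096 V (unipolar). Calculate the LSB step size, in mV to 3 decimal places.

2.000 mV

Full-scale span = 4.096 V.
LSB = 4.096 / 2^11 = 4.096 / 2048 = 0.002 V = 2.000 mV.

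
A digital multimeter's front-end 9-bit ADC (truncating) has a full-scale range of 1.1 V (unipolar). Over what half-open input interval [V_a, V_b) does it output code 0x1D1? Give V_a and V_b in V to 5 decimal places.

LSB = 1.1/2^9 = 2.148 mV.
Code 0x1D1 = 465 decimal.
V_a = V_low + 465·LSB = 0.999023 V; V_b = V_low + 466·LSB = 1.00117 V.

[0.99902 V, 1.00117 V)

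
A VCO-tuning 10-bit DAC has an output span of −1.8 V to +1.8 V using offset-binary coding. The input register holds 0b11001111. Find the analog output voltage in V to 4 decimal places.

LSB = 3.6 V / 2^10 = 3.516 mV.
Code 0b11001111 = 207 decimal.
V_out = (−1.8) + 207 × 0.00351563 V = -1.07227 V.

-1.0723 V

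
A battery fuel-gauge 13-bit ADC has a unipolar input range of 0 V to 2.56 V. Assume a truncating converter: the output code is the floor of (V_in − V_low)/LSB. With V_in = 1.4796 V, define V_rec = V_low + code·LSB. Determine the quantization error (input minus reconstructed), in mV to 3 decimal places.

Step size: 2.56 V ÷ 2^13 = 312.50 µV.
(V_in − V_low)/LSB = (1.4796 − 0)/0.0003125 = 4734.7200 → code 4734 (floor).
Code 4734 maps back to 0 + 4734×0.0003125 V = 1.479375 V.
V_in − V_rec = 0.000225 V = 0.225 mV.

0.225 mV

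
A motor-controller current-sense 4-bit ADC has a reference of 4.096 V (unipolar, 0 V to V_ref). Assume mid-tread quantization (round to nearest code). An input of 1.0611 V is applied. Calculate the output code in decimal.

code 4

LSB = 4.096 V / 16 = 256.000 mV.
(V_in − V_low)/LSB = (1.0611 − 0) / 0.256 = 4.145.
So the output code is 4.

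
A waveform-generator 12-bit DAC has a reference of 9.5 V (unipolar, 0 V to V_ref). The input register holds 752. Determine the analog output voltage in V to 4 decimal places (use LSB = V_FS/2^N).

1.7441 V

LSB = 9.5 V / 2^12 = 2.319 mV.
V_out = 0 + 752 × 0.00231934 V = 1.74414 V.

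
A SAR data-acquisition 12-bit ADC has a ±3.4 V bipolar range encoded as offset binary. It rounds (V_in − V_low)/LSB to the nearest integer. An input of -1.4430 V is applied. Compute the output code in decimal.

LSB = 6.8 V / 4096 = 1.660 mV.
(V_in − V_low)/LSB = (-1.4430 − (−3.4)) / 0.00166016 = 1178.805.
Round → code 1179.

code 1179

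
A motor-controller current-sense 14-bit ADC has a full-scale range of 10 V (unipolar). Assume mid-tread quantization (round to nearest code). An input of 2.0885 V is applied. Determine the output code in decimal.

LSB = 10 V / 16384 = 0.610 mV.
Input sits at 3421.798 steps above V_low.
Round → code 3422.

code 3422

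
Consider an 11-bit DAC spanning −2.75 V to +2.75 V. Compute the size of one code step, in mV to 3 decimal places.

2.686 mV

Full-scale span = 5.5 V.
LSB = 5.5 / 2^11 = 5.5 / 2048 = 0.00268555 V = 2.686 mV.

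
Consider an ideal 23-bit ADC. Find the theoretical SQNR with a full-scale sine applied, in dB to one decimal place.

SNR ≈ 6.02·N + 1.76 dB = 6.02·23 + 1.76 = 140.22 dB.

140.2 dB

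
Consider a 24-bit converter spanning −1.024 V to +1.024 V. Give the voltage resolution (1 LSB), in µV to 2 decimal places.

Full-scale span = 2.048 V.
LSB = 2.048 / 2^24 = 2.048 / 16777216 = 1.2207e-07 V = 0.12 µV.

0.12 µV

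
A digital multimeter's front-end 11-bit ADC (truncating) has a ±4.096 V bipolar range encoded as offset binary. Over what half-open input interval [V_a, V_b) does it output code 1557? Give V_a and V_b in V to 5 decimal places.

LSB = 8.192/2^11 = 4.000 mV.
V_a = V_low + 1557·LSB = 2.132 V; V_b = V_low + 1558·LSB = 2.136 V.

[2.13200 V, 2.13600 V)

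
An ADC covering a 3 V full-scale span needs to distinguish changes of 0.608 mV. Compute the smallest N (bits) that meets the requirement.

Number of steps required ≥ 3 V / 0.608 mV = 4934.21.
Need 2^N ≥ 4934.21; 2^12 = 4096, 2^13 = 8192.
Minimum N = 13.

13 bits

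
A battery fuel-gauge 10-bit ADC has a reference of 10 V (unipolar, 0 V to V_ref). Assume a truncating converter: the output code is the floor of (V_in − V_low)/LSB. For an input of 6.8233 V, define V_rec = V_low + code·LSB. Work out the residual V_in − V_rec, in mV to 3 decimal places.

6.894 mV

One LSB is 10 V / 1024 = 9.766 mV.
(V_in − V_low)/LSB = (6.8233 − 0)/0.00976562 = 698.7059 → code 698 (floor).
Reconstructed: 6.8164062 V.
V_in − V_rec = 0.00689375 V = 6.894 mV.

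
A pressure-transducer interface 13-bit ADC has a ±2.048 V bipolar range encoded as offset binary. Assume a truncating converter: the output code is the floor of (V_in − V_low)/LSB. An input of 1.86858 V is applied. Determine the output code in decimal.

With 8192 levels over 4.096 V, one step is 0.500 mV.
Input sits at 7833.160 steps above V_low.
⌊·⌋(7833.160) = 7833.

code 7833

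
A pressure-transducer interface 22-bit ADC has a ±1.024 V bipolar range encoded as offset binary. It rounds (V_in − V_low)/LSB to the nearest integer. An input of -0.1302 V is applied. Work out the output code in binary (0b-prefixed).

code 0b110111110111001100110 (decimal 1830502)

LSB = 2.048 V / 4194304 = 0.49 µV.
Input sits at 1830502.400 steps above V_low.
round(1830502.400) = 1830502.
In binary (0b-prefixed): 0b110111110111001100110.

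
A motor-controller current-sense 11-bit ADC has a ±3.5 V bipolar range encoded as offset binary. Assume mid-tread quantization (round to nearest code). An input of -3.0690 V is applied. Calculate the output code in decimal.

code 126

Full-scale span = 7 V; LSB = 7/2^11 = 3.418 mV.
(V_in − V_low)/LSB = (-3.0690 − (−3.5)) / 0.00341797 = 126.098.
Round → code 126.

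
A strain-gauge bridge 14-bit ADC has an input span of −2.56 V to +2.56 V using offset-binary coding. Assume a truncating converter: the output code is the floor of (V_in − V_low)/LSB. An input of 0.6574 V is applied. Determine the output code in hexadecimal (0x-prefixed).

LSB = 5.12 V / 16384 = 312.50 µV.
(V_in − V_low)/LSB = (0.6574 − (−2.56)) / 0.0003125 = 10295.680.
⌊·⌋(10295.680) = 10295.
In hexadecimal (0x-prefixed): 0x2837.

code 0x2837 (decimal 10295)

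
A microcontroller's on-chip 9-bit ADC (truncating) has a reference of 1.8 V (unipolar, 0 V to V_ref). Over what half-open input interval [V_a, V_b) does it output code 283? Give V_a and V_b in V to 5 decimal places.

LSB = 1.8/2^9 = 3.516 mV.
V_a = V_low + 283·LSB = 0.994922 V; V_b = V_low + 284·LSB = 0.998437 V.

[0.99492 V, 0.99844 V)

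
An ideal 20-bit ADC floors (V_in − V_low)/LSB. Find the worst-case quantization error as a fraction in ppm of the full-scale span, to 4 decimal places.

0.9537 ppm

Truncating → worst-case error = 1 LSB = V_FS/2^20, so 1e+06/1048576 = 0.953674 ppm of full scale.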